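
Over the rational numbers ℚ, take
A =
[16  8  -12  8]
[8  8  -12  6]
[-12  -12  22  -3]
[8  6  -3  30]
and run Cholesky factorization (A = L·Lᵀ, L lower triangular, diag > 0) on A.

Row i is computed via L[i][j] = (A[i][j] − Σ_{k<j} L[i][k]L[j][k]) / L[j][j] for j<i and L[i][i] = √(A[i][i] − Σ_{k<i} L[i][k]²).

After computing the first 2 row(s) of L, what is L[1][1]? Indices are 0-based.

Step 1: L[0][0] = √(16) = 4.
  L[1][0] = (8) / L[0][0] = 2.
Step 2: L[1][1] = √(4) = 2.

L[1][1] = 2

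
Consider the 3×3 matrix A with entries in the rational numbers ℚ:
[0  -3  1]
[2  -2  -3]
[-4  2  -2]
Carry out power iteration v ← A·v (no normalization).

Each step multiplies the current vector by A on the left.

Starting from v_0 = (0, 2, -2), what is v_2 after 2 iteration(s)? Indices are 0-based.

v_2 = (2, -44, 20)

v_0 = (0, 2, -2).
v_1 = A·v_0 = (-8, 2, 8).
v_2 = A·v_1 = (2, -44, 20).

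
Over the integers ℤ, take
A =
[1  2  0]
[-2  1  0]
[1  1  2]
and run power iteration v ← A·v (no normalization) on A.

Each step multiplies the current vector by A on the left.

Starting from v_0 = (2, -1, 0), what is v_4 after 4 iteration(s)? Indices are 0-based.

v_0 = (2, -1, 0).
v_1 = A·v_0 = (0, -5, 1).
v_2 = A·v_1 = (-10, -5, -3).
v_3 = A·v_2 = (-20, 15, -21).
v_4 = A·v_3 = (10, 55, -47).

v_4 = (10, 55, -47)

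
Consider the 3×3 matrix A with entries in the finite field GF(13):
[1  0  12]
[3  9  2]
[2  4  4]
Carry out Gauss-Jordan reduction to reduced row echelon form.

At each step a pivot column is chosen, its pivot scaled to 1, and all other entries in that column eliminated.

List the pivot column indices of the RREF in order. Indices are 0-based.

step 1: normalize row 0 (÷1) = (1, 0, 12)
  row 1: subtract 3×row0 = (0, 9, 5)
  row 2: subtract 2×row0 = (0, 4, 6)
step 2: normalize row 1 (÷9) = (0, 1, 2)
  row 2: subtract 4×row1 = (0, 0, 11)
step 3: normalize row 2 (÷11) = (0, 0, 1)
  row 0: subtract 12×row2 = (1, 0, 0)
  row 1: subtract 2×row2 = (0, 1, 0)

pivot columns: 0, 1, 2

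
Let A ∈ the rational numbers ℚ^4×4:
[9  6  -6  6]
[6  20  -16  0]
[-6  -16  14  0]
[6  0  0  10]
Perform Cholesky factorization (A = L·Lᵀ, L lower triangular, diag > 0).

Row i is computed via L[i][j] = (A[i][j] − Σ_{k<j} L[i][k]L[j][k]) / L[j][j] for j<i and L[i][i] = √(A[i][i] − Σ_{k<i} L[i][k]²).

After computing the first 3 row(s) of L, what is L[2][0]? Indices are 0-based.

Step 1: L[0][0] = √(9) = 3.
  L[1][0] = (6) / L[0][0] = 2.
Step 2: L[1][1] = √(16) = 4.
  L[2][0] = (-6) / L[0][0] = -2.
  L[2][1] = (-12) / L[1][1] = -3.
Step 3: L[2][2] = √(1) = 1.

L[2][0] = -2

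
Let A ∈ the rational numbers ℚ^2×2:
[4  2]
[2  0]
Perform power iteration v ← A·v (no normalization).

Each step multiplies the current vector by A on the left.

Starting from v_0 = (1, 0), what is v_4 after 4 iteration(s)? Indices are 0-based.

v_0 = (1, 0).
v_1 = A·v_0 = (4, 2).
v_2 = A·v_1 = (20, 8).
v_3 = A·v_2 = (96, 40).
v_4 = A·v_3 = (464, 192).

v_4 = (464, 192)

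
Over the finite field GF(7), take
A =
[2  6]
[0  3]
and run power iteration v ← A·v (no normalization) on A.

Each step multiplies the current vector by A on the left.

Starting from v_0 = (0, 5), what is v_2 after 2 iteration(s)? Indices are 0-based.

v_0 = (0, 5).
v_1 = A·v_0 = (2, 1).
v_2 = A·v_1 = (3, 3).

v_2 = (3, 3)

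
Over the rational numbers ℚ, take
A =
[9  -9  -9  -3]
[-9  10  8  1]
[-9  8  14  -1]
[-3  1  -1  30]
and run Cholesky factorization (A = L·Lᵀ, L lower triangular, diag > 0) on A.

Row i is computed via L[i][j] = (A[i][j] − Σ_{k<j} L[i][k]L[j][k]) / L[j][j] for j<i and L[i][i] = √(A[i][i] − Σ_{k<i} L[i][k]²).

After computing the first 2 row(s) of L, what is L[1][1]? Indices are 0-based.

L[1][1] = 1

Step 1: L[0][0] = √(9) = 3.
  L[1][0] = (-9) / L[0][0] = -3.
Step 2: L[1][1] = √(1) = 1.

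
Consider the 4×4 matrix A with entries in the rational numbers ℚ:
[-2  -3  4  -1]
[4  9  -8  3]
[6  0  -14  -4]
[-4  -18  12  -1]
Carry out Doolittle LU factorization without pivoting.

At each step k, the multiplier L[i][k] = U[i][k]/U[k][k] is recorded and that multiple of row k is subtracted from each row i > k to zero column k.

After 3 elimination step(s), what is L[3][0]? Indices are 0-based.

L[3][0] = 2

Step 1: pivot at (0,0) is -2.
  row1 ← row1 − (-2)·row0  ⇒  L[1][0]=-2, U row1=(0, 3, 0, 1)
  row2 ← row2 − (-3)·row0  ⇒  L[2][0]=-3, U row2=(0, -9, -2, -7)
  row3 ← row3 − (2)·row0  ⇒  L[3][0]=2, U row3=(0, -12, 4, 1)
Step 2: pivot at (1,1) is 3.
  row2 ← row2 − (-3)·row1  ⇒  L[2][1]=-3, U row2=(0, 0, -2, -4)
  row3 ← row3 − (-4)·row1  ⇒  L[3][1]=-4, U row3=(0, 0, 4, 5)
Step 3: pivot at (2,2) is -2.
  row3 ← row3 − (-2)·row2  ⇒  L[3][2]=-2, U row3=(0, 0, 0, -3)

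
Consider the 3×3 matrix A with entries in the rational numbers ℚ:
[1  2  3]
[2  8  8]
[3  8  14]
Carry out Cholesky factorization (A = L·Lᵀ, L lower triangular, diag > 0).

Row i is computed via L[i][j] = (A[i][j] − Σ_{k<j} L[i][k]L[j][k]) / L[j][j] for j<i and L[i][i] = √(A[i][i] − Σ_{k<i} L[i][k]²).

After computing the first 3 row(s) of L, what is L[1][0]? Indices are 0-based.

L[1][0] = 2

Step 1: L[0][0] = √(1) = 1.
  L[1][0] = (2) / L[0][0] = 2.
Step 2: L[1][1] = √(4) = 2.
  L[2][0] = (3) / L[0][0] = 3.
  L[2][1] = (2) / L[1][1] = 1.
Step 3: L[2][2] = √(4) = 2.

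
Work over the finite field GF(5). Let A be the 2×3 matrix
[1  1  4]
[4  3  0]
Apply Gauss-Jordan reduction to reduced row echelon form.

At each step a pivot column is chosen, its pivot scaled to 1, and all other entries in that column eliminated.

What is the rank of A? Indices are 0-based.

rank = 2

pivot(0,0)=1: scale R0 → (1, 1, 4)
  clear (1,0): R1 −= (4)R0 → (0, 4, 4)
pivot(1,1)=4: scale R1 → (0, 1, 1)
  clear (0,1): R0 −= (1)R1 → (1, 0, 3)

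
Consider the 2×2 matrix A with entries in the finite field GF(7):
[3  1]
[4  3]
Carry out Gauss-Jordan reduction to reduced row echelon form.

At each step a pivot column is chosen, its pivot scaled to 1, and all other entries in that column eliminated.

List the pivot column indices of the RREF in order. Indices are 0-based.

pivot(0,0)=3: scale R0 → (1, 5)
  clear (1,0): R1 −= (4)R0 → (0, 4)
pivot(1,1)=4: scale R1 → (0, 1)
  clear (0,1): R0 −= (5)R1 → (1, 0)

pivot columns: 0, 1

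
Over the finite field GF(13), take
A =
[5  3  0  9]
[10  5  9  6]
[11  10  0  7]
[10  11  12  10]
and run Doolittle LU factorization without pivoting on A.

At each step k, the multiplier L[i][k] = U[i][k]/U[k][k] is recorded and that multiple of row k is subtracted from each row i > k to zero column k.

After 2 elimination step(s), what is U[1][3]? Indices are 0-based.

k=0: U[0][0]=5
  eliminate (1,0): mult=2, new row 1: (0, 12, 9, 1); set L[1][0]=2
  eliminate (2,0): mult=10, new row 2: (0, 6, 0, 8); set L[2][0]=10
  eliminate (3,0): mult=2, new row 3: (0, 5, 12, 5); set L[3][0]=2
k=1: U[1][1]=12
  eliminate (2,1): mult=7, new row 2: (0, 0, 2, 1); set L[2][1]=7
  eliminate (3,1): mult=8, new row 3: (0, 0, 5, 10); set L[3][1]=8

U[1][3] = 1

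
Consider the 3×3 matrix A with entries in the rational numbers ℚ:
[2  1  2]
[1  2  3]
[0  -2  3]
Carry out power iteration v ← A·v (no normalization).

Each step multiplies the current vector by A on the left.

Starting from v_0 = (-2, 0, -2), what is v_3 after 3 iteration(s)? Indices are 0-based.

v_3 = (-118, -126, 78)

v_0 = (-2, 0, -2).
v_1 = A·v_0 = (-8, -8, -6).
v_2 = A·v_1 = (-36, -42, -2).
v_3 = A·v_2 = (-118, -126, 78).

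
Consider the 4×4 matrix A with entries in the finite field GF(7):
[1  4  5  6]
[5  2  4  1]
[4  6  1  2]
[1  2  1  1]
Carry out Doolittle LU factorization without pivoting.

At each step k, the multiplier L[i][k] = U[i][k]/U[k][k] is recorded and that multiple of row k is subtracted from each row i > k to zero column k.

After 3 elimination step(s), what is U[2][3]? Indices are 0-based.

[col 0] pivot 1
  R1 -= 5*R0 → (0, 3, 0, 6)  (L[1][0] := 5)
  R2 -= 4*R0 → (0, 4, 2, 6)  (L[2][0] := 4)
  R3 -= 1*R0 → (0, 5, 3, 2)  (L[3][0] := 1)
[col 1] pivot 3
  R2 -= 6*R1 → (0, 0, 2, 5)  (L[2][1] := 6)
  R3 -= 4*R1 → (0, 0, 3, 6)  (L[3][1] := 4)
[col 2] pivot 2
  R3 -= 5*R2 → (0, 0, 0, 2)  (L[3][2] := 5)

U[2][3] = 5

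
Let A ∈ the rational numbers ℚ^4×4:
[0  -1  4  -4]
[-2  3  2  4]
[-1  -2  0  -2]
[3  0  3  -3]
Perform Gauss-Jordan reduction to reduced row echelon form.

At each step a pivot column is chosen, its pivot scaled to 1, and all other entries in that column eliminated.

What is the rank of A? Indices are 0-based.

[1] R0 <-> R1
[1] R0 /= -2  ⇒  (1, -3/2, -1, -2)
     R2 -= -1·R0  ⇒  (0, -7/2, -1, -4)
     R3 -= 3·R0  ⇒  (0, 9/2, 6, 3)
[2] R1 /= -1  ⇒  (0, 1, -4, 4)
     R0 -= -3/2·R1  ⇒  (1, 0, -7, 4)
     R2 -= -7/2·R1  ⇒  (0, 0, -15, 10)
     R3 -= 9/2·R1  ⇒  (0, 0, 24, -15)
[3] R2 /= -15  ⇒  (0, 0, 1, -2/3)
     R0 -= -7·R2  ⇒  (1, 0, 0, -2/3)
     R1 -= -4·R2  ⇒  (0, 1, 0, 4/3)
     R3 -= 24·R2  ⇒  (0, 0, 0, 1)
[4] R3 /= 1  ⇒  (0, 0, 0, 1)
     R0 -= -2/3·R3  ⇒  (1, 0, 0, 0)
     R1 -= 4/3·R3  ⇒  (0, 1, 0, 0)
     R2 -= -2/3·R3  ⇒  (0, 0, 1, 0)

rank = 4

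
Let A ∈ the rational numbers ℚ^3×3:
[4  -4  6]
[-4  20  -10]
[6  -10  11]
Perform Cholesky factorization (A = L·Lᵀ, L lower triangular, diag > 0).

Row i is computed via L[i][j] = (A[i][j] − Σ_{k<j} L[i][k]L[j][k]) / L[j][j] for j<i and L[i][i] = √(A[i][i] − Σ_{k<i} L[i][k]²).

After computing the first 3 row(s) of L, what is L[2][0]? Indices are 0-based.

L[2][0] = 3

Step 1: L[0][0] = √(4) = 2.
  L[1][0] = (-4) / L[0][0] = -2.
Step 2: L[1][1] = √(16) = 4.
  L[2][0] = (6) / L[0][0] = 3.
  L[2][1] = (-4) / L[1][1] = -1.
Step 3: L[2][2] = √(1) = 1.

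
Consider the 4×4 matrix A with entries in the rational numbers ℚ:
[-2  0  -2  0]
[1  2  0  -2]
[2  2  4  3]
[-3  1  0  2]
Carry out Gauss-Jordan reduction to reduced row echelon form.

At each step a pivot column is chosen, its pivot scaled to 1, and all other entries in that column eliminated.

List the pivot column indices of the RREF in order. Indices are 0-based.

pivot(0,0)=-2: scale R0 → (1, 0, 1, 0)
  clear (1,0): R1 −= (1)R0 → (0, 2, -1, -2)
  clear (2,0): R2 −= (2)R0 → (0, 2, 2, 3)
  clear (3,0): R3 −= (-3)R0 → (0, 1, 3, 2)
pivot(1,1)=2: scale R1 → (0, 1, -1/2, -1)
  clear (2,1): R2 −= (2)R1 → (0, 0, 3, 5)
  clear (3,1): R3 −= (1)R1 → (0, 0, 7/2, 3)
pivot(2,2)=3: scale R2 → (0, 0, 1, 5/3)
  clear (0,2): R0 −= (1)R2 → (1, 0, 0, -5/3)
  clear (1,2): R1 −= (-1/2)R2 → (0, 1, 0, -1/6)
  clear (3,2): R3 −= (7/2)R2 → (0, 0, 0, -17/6)
pivot(3,3)=-17/6: scale R3 → (0, 0, 0, 1)
  clear (0,3): R0 −= (-5/3)R3 → (1, 0, 0, 0)
  clear (1,3): R1 −= (-1/6)R3 → (0, 1, 0, 0)
  clear (2,3): R2 −= (5/3)R3 → (0, 0, 1, 0)

pivot columns: 0, 1, 2, 3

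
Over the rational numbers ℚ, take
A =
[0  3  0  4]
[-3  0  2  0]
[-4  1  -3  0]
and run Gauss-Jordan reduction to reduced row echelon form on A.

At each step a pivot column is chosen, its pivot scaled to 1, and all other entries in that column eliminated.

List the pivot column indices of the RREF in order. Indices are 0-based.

pivot(0,0): swap R0↔R1
pivot(0,0)=-3: scale R0 → (1, 0, -2/3, 0)
  clear (2,0): R2 −= (-4)R0 → (0, 1, -17/3, 0)
pivot(1,1)=3: scale R1 → (0, 1, 0, 4/3)
  clear (2,1): R2 −= (1)R1 → (0, 0, -17/3, -4/3)
pivot(2,2)=-17/3: scale R2 → (0, 0, 1, 4/17)
  clear (0,2): R0 −= (-2/3)R2 → (1, 0, 0, 8/51)

pivot columns: 0, 1, 2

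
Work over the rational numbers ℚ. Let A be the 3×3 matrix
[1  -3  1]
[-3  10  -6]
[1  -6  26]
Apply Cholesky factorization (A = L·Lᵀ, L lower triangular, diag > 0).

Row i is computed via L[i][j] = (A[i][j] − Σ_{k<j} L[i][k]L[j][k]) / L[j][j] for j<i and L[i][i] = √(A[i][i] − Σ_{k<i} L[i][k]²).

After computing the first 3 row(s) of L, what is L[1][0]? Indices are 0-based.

Step 1: L[0][0] = √(1) = 1.
  L[1][0] = (-3) / L[0][0] = -3.
Step 2: L[1][1] = √(1) = 1.
  L[2][0] = (1) / L[0][0] = 1.
  L[2][1] = (-3) / L[1][1] = -3.
Step 3: L[2][2] = √(16) = 4.

L[1][0] = -3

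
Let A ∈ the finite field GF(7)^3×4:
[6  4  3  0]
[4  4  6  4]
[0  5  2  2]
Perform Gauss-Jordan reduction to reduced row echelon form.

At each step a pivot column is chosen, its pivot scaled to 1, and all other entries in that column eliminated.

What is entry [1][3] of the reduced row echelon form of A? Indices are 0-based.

M[1][3] = 0

[1] R0 /= 6  ⇒  (1, 3, 4, 0)
     R1 -= 4·R0  ⇒  (0, 6, 4, 4)
[2] R1 /= 6  ⇒  (0, 1, 3, 3)
     R0 -= 3·R1  ⇒  (1, 0, 2, 5)
     R2 -= 5·R1  ⇒  (0, 0, 1, 1)
[3] R2 /= 1  ⇒  (0, 0, 1, 1)
     R0 -= 2·R2  ⇒  (1, 0, 0, 3)
     R1 -= 3·R2  ⇒  (0, 1, 0, 0)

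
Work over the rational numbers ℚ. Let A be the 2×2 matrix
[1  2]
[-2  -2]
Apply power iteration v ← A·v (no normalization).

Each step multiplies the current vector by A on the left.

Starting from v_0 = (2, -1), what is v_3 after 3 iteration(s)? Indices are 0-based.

v_0 = (2, -1).
v_1 = A·v_0 = (0, -2).
v_2 = A·v_1 = (-4, 4).
v_3 = A·v_2 = (4, 0).

v_3 = (4, 0)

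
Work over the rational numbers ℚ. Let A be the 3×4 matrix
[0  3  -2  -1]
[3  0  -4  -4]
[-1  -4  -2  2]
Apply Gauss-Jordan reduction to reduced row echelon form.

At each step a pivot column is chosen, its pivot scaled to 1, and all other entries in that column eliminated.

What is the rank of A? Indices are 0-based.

step 1: exchange rows 0,1
step 1: normalize row 0 (÷3) = (1, 0, -4/3, -4/3)
  row 2: subtract -1×row0 = (0, -4, -10/3, 2/3)
step 2: normalize row 1 (÷3) = (0, 1, -2/3, -1/3)
  row 2: subtract -4×row1 = (0, 0, -6, -2/3)
step 3: normalize row 2 (÷-6) = (0, 0, 1, 1/9)
  row 0: subtract -4/3×row2 = (1, 0, 0, -32/27)
  row 1: subtract -2/3×row2 = (0, 1, 0, -7/27)

rank = 3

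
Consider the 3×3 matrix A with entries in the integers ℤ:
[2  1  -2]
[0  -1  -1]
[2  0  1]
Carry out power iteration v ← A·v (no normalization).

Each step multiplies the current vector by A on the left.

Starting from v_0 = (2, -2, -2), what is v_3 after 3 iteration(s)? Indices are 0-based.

v_0 = (2, -2, -2).
v_1 = A·v_0 = (6, 4, 2).
v_2 = A·v_1 = (12, -6, 14).
v_3 = A·v_2 = (-10, -8, 38).

v_3 = (-10, -8, 38)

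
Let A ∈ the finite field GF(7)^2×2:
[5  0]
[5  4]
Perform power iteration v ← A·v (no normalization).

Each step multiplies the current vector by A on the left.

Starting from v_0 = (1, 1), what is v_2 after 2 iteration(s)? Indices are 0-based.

v_2 = (4, 5)

v_0 = (1, 1).
v_1 = A·v_0 = (5, 2).
v_2 = A·v_1 = (4, 5).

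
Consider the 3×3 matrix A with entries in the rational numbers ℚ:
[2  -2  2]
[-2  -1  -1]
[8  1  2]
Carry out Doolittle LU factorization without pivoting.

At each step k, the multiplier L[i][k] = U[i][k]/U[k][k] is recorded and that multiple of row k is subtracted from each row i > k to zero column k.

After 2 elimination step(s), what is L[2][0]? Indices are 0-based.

k=0: U[0][0]=2
  eliminate (1,0): mult=-1, new row 1: (0, -3, 1); set L[1][0]=-1
  eliminate (2,0): mult=4, new row 2: (0, 9, -6); set L[2][0]=4
k=1: U[1][1]=-3
  eliminate (2,1): mult=-3, new row 2: (0, 0, -3); set L[2][1]=-3

L[2][0] = 4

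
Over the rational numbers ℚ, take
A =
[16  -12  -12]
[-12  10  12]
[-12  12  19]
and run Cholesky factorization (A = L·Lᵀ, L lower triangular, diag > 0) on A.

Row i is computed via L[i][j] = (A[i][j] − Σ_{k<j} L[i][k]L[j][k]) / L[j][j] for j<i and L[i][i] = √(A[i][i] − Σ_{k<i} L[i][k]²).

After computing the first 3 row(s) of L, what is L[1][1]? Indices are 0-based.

Step 1: L[0][0] = √(16) = 4.
  L[1][0] = (-12) / L[0][0] = -3.
Step 2: L[1][1] = √(1) = 1.
  L[2][0] = (-12) / L[0][0] = -3.
  L[2][1] = (3) / L[1][1] = 3.
Step 3: L[2][2] = √(1) = 1.

L[1][1] = 1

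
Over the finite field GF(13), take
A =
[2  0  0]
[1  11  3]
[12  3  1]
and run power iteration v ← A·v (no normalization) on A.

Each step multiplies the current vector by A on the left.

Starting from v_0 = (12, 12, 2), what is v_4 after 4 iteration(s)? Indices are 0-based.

v_0 = (12, 12, 2).
v_1 = A·v_0 = (11, 7, 0).
v_2 = A·v_1 = (9, 10, 10).
v_3 = A·v_2 = (5, 6, 5).
v_4 = A·v_3 = (10, 8, 5).

v_4 = (10, 8, 5)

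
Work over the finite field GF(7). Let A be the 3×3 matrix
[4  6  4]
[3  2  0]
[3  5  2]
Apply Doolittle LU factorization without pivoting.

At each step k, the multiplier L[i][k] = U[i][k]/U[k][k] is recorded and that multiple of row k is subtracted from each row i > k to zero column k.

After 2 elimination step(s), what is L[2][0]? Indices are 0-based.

k=0: U[0][0]=4
  eliminate (1,0): mult=6, new row 1: (0, 1, 4); set L[1][0]=6
  eliminate (2,0): mult=6, new row 2: (0, 4, 6); set L[2][0]=6
k=1: U[1][1]=1
  eliminate (2,1): mult=4, new row 2: (0, 0, 4); set L[2][1]=4

L[2][0] = 6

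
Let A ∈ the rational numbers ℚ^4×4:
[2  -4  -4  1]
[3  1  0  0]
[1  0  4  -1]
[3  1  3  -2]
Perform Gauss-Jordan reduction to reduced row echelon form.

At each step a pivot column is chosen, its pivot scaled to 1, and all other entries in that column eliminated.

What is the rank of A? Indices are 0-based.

rank = 4

pivot(0,0)=2: scale R0 → (1, -2, -2, 1/2)
  clear (1,0): R1 −= (3)R0 → (0, 7, 6, -3/2)
  clear (2,0): R2 −= (1)R0 → (0, 2, 6, -3/2)
  clear (3,0): R3 −= (3)R0 → (0, 7, 9, -7/2)
pivot(1,1)=7: scale R1 → (0, 1, 6/7, -3/14)
  clear (0,1): R0 −= (-2)R1 → (1, 0, -2/7, 1/14)
  clear (2,1): R2 −= (2)R1 → (0, 0, 30/7, -15/14)
  clear (3,1): R3 −= (7)R1 → (0, 0, 3, -2)
pivot(2,2)=30/7: scale R2 → (0, 0, 1, -1/4)
  clear (0,2): R0 −= (-2/7)R2 → (1, 0, 0, 0)
  clear (1,2): R1 −= (6/7)R2 → (0, 1, 0, 0)
  clear (3,2): R3 −= (3)R2 → (0, 0, 0, -5/4)
pivot(3,3)=-5/4: scale R3 → (0, 0, 0, 1)
  clear (2,3): R2 −= (-1/4)R3 → (0, 0, 1, 0)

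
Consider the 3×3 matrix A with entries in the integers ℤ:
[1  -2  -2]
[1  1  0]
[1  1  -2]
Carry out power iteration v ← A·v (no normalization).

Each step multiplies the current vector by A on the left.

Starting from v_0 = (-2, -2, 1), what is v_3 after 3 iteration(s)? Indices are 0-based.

v_0 = (-2, -2, 1).
v_1 = A·v_0 = (0, -4, -6).
v_2 = A·v_1 = (20, -4, 8).
v_3 = A·v_2 = (12, 16, 0).

v_3 = (12, 16, 0)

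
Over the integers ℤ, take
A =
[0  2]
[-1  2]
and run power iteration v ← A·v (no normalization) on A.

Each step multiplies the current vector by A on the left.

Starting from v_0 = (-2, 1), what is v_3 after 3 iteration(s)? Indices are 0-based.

v_0 = (-2, 1).
v_1 = A·v_0 = (2, 4).
v_2 = A·v_1 = (8, 6).
v_3 = A·v_2 = (12, 4).

v_3 = (12, 4)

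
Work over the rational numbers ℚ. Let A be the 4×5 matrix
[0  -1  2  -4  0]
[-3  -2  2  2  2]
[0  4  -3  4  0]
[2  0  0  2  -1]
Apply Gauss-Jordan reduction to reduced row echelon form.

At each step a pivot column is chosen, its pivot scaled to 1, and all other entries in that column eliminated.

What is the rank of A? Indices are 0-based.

rank = 4

pivot(0,0): swap R0↔R1
pivot(0,0)=-3: scale R0 → (1, 2/3, -2/3, -2/3, -2/3)
  clear (3,0): R3 −= (2)R0 → (0, -4/3, 4/3, 10/3, 1/3)
pivot(1,1)=-1: scale R1 → (0, 1, -2, 4, 0)
  clear (0,1): R0 −= (2/3)R1 → (1, 0, 2/3, -10/3, -2/3)
  clear (2,1): R2 −= (4)R1 → (0, 0, 5, -12, 0)
  clear (3,1): R3 −= (-4/3)R1 → (0, 0, -4/3, 26/3, 1/3)
pivot(2,2)=5: scale R2 → (0, 0, 1, -12/5, 0)
  clear (0,2): R0 −= (2/3)R2 → (1, 0, 0, -26/15, -2/3)
  clear (1,2): R1 −= (-2)R2 → (0, 1, 0, -4/5, 0)
  clear (3,2): R3 −= (-4/3)R2 → (0, 0, 0, 82/15, 1/3)
pivot(3,3)=82/15: scale R3 → (0, 0, 0, 1, 5/82)
  clear (0,3): R0 −= (-26/15)R3 → (1, 0, 0, 0, -23/41)
  clear (1,3): R1 −= (-4/5)R3 → (0, 1, 0, 0, 2/41)
  clear (2,3): R2 −= (-12/5)R3 → (0, 0, 1, 0, 6/41)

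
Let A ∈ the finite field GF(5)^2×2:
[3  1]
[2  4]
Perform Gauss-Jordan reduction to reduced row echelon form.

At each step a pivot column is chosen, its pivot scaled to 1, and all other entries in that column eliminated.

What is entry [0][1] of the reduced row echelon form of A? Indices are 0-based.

step 1: normalize row 0 (÷3) = (1, 2)
  row 1: subtract 2×row0 = (0, 0)
skip col 1 (zero from row 1)

M[0][1] = 2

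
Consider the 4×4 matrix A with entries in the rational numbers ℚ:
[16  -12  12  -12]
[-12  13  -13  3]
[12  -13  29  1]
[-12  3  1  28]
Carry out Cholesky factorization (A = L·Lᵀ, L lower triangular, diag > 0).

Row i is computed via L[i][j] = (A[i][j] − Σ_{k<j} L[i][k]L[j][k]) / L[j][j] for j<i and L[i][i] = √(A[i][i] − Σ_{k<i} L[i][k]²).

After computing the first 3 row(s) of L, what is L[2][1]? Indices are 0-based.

Step 1: L[0][0] = √(16) = 4.
  L[1][0] = (-12) / L[0][0] = -3.
Step 2: L[1][1] = √(4) = 2.
  L[2][0] = (12) / L[0][0] = 3.
  L[2][1] = (-4) / L[1][1] = -2.
Step 3: L[2][2] = √(16) = 4.

L[2][1] = -2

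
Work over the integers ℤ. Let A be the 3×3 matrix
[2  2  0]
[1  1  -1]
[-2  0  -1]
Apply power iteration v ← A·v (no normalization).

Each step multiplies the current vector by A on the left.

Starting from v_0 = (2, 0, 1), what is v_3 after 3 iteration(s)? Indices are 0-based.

v_0 = (2, 0, 1).
v_1 = A·v_0 = (4, 1, -5).
v_2 = A·v_1 = (10, 10, -3).
v_3 = A·v_2 = (40, 23, -17).

v_3 = (40, 23, -17)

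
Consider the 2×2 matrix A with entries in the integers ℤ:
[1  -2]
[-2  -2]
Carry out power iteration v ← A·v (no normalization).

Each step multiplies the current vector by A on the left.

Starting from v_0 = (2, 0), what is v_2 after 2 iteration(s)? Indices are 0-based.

v_0 = (2, 0).
v_1 = A·v_0 = (2, -4).
v_2 = A·v_1 = (10, 4).

v_2 = (10, 4)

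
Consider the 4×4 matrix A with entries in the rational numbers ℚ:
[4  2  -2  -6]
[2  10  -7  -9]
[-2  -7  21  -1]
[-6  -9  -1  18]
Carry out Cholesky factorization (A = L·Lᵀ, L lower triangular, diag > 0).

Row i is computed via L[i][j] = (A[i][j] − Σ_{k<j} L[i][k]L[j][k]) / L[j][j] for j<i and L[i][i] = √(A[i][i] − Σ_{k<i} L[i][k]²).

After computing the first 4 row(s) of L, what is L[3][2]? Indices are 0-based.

Step 1: L[0][0] = √(4) = 2.
  L[1][0] = (2) / L[0][0] = 1.
Step 2: L[1][1] = √(9) = 3.
  L[2][0] = (-2) / L[0][0] = -1.
  L[2][1] = (-6) / L[1][1] = -2.
Step 3: L[2][2] = √(16) = 4.
  L[3][0] = (-6) / L[0][0] = -3.
  L[3][1] = (-6) / L[1][1] = -2.
  L[3][2] = (-8) / L[2][2] = -2.
Step 4: L[3][3] = √(1) = 1.

L[3][2] = -2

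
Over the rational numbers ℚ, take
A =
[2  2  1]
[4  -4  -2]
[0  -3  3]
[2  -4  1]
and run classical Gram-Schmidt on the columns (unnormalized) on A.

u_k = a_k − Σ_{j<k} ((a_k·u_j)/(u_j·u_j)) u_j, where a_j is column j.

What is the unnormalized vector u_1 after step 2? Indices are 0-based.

u_1 = (11/3, -2/3, -3, -7/3)

Step 1: u_0 = a_0 = (2, 4, 0, 2).
Step 2: u_1 = a_1 − (-5/6)·u_0 = (11/3, -2/3, -3, -7/3).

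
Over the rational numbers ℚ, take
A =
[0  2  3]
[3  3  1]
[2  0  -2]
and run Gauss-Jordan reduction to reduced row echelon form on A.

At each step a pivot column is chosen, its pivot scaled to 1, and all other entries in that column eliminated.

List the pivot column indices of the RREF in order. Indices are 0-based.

pivot columns: 0, 1, 2

step 1: exchange rows 0,1
step 1: normalize row 0 (÷3) = (1, 1, 1/3)
  row 2: subtract 2×row0 = (0, -2, -8/3)
step 2: normalize row 1 (÷2) = (0, 1, 3/2)
  row 0: subtract 1×row1 = (1, 0, -7/6)
  row 2: subtract -2×row1 = (0, 0, 1/3)
step 3: normalize row 2 (÷1/3) = (0, 0, 1)
  row 0: subtract -7/6×row2 = (1, 0, 0)
  row 1: subtract 3/2×row2 = (0, 1, 0)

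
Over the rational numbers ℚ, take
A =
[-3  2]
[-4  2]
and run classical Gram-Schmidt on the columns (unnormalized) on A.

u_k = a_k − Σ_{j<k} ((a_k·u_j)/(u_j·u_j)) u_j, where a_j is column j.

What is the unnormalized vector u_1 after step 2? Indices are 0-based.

u_1 = (8/25, -6/25)

Step 1: u_0 = a_0 = (-3, -4).
Step 2: u_1 = a_1 − (-14/25)·u_0 = (8/25, -6/25).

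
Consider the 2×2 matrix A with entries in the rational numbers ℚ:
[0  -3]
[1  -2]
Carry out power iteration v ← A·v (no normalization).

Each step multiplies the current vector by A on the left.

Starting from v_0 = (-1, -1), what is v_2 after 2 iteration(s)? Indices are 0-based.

v_2 = (-3, 1)

v_0 = (-1, -1).
v_1 = A·v_0 = (3, 1).
v_2 = A·v_1 = (-3, 1).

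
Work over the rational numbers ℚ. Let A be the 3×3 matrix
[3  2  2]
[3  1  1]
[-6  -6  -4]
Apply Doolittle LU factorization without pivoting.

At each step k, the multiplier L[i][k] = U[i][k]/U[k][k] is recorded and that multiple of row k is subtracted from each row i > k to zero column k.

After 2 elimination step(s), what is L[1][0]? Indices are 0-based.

L[1][0] = 1

Step 1: pivot at (0,0) is 3.
  row1 ← row1 − (1)·row0  ⇒  L[1][0]=1, U row1=(0, -1, -1)
  row2 ← row2 − (-2)·row0  ⇒  L[2][0]=-2, U row2=(0, -2, 0)
Step 2: pivot at (1,1) is -1.
  row2 ← row2 − (2)·row1  ⇒  L[2][1]=2, U row2=(0, 0, 2)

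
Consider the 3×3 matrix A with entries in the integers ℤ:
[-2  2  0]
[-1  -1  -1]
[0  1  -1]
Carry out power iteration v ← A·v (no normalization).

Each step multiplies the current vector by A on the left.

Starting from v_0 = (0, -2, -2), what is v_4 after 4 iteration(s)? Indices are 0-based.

v_4 = (24, 56, -16)

v_0 = (0, -2, -2).
v_1 = A·v_0 = (-4, 4, 0).
v_2 = A·v_1 = (16, 0, 4).
v_3 = A·v_2 = (-32, -20, -4).
v_4 = A·v_3 = (24, 56, -16).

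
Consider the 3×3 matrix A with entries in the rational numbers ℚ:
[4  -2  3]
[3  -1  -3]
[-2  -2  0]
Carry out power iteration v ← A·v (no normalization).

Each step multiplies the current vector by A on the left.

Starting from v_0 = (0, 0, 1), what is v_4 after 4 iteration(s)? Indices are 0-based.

v_0 = (0, 0, 1).
v_1 = A·v_0 = (3, -3, 0).
v_2 = A·v_1 = (18, 12, 0).
v_3 = A·v_2 = (48, 42, -60).
v_4 = A·v_3 = (-72, 282, -180).

v_4 = (-72, 282, -180)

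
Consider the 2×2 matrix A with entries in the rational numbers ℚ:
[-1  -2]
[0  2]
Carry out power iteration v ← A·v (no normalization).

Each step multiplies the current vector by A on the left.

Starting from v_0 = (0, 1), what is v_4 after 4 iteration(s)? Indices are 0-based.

v_4 = (-10, 16)

v_0 = (0, 1).
v_1 = A·v_0 = (-2, 2).
v_2 = A·v_1 = (-2, 4).
v_3 = A·v_2 = (-6, 8).
v_4 = A·v_3 = (-10, 16).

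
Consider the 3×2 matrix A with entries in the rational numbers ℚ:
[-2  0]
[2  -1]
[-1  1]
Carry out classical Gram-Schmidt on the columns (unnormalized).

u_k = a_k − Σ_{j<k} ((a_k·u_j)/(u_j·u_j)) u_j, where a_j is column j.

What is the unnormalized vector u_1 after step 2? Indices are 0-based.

Step 1: u_0 = a_0 = (-2, 2, -1).
Step 2: u_1 = a_1 − (-1/3)·u_0 = (-2/3, -1/3, 2/3).

u_1 = (-2/3, -1/3, 2/3)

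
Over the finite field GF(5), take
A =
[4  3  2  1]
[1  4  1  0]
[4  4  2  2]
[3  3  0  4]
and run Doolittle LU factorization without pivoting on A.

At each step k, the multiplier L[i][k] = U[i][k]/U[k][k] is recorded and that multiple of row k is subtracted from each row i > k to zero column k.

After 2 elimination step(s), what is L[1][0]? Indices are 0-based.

L[1][0] = 4

[col 0] pivot 4
  R1 -= 4*R0 → (0, 2, 3, 1)  (L[1][0] := 4)
  R2 -= 1*R0 → (0, 1, 0, 1)  (L[2][0] := 1)
  R3 -= 2*R0 → (0, 2, 1, 2)  (L[3][0] := 2)
[col 1] pivot 2
  R2 -= 3*R1 → (0, 0, 1, 3)  (L[2][1] := 3)
  R3 -= 1*R1 → (0, 0, 3, 1)  (L[3][1] := 1)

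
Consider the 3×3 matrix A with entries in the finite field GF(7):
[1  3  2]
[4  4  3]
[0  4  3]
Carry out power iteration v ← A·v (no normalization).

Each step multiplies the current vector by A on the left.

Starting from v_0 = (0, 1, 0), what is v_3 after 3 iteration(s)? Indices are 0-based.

v_0 = (0, 1, 0).
v_1 = A·v_0 = (3, 4, 4).
v_2 = A·v_1 = (2, 5, 0).
v_3 = A·v_2 = (3, 0, 6).

v_3 = (3, 0, 6)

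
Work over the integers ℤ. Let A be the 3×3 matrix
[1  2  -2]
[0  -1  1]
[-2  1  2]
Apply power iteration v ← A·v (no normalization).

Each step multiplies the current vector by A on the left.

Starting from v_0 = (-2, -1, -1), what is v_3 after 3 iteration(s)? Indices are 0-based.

v_3 = (-14, 5, 21)

v_0 = (-2, -1, -1).
v_1 = A·v_0 = (-2, 0, 1).
v_2 = A·v_1 = (-4, 1, 6).
v_3 = A·v_2 = (-14, 5, 21).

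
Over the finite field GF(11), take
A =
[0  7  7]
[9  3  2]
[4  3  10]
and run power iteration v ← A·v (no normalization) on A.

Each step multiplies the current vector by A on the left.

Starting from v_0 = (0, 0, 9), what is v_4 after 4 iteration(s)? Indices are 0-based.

v_0 = (0, 0, 9).
v_1 = A·v_0 = (8, 7, 2).
v_2 = A·v_1 = (8, 9, 7).
v_3 = A·v_2 = (2, 3, 8).
v_4 = A·v_3 = (0, 10, 9).

v_4 = (0, 10, 9)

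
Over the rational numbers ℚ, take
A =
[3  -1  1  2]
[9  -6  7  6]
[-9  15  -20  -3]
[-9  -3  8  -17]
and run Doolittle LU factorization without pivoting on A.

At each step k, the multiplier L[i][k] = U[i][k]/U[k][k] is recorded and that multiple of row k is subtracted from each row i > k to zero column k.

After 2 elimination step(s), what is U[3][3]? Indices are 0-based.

k=0: U[0][0]=3
  eliminate (1,0): mult=3, new row 1: (0, -3, 4, 0); set L[1][0]=3
  eliminate (2,0): mult=-3, new row 2: (0, 12, -17, 3); set L[2][0]=-3
  eliminate (3,0): mult=-3, new row 3: (0, -6, 11, -11); set L[3][0]=-3
k=1: U[1][1]=-3
  eliminate (2,1): mult=-4, new row 2: (0, 0, -1, 3); set L[2][1]=-4
  eliminate (3,1): mult=2, new row 3: (0, 0, 3, -11); set L[3][1]=2

U[3][3] = -11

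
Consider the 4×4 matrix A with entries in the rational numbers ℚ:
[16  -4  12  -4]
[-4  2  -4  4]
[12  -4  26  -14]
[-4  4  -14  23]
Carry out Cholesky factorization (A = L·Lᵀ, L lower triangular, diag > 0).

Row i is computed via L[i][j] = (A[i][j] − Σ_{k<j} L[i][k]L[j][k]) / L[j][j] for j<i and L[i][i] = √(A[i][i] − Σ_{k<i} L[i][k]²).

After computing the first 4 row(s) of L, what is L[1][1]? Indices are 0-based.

Step 1: L[0][0] = √(16) = 4.
  L[1][0] = (-4) / L[0][0] = -1.
Step 2: L[1][1] = √(1) = 1.
  L[2][0] = (12) / L[0][0] = 3.
  L[2][1] = (-1) / L[1][1] = -1.
Step 3: L[2][2] = √(16) = 4.
  L[3][0] = (-4) / L[0][0] = -1.
  L[3][1] = (3) / L[1][1] = 3.
  L[3][2] = (-8) / L[2][2] = -2.
Step 4: L[3][3] = √(9) = 3.

L[1][1] = 1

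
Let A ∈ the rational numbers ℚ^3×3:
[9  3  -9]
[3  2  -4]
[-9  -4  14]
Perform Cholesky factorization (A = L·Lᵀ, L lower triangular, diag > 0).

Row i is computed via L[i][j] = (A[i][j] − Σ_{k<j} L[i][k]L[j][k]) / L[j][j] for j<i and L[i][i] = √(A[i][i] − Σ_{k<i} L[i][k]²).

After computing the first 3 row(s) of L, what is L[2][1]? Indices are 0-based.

Step 1: L[0][0] = √(9) = 3.
  L[1][0] = (3) / L[0][0] = 1.
Step 2: L[1][1] = √(1) = 1.
  L[2][0] = (-9) / L[0][0] = -3.
  L[2][1] = (-1) / L[1][1] = -1.
Step 3: L[2][2] = √(4) = 2.

L[2][1] = -1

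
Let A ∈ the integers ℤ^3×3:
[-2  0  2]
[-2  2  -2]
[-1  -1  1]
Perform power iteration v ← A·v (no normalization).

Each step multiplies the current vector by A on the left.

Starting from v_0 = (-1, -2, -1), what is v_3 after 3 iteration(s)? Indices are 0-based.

v_3 = (-4, -20, 2)

v_0 = (-1, -2, -1).
v_1 = A·v_0 = (0, 0, 2).
v_2 = A·v_1 = (4, -4, 2).
v_3 = A·v_2 = (-4, -20, 2).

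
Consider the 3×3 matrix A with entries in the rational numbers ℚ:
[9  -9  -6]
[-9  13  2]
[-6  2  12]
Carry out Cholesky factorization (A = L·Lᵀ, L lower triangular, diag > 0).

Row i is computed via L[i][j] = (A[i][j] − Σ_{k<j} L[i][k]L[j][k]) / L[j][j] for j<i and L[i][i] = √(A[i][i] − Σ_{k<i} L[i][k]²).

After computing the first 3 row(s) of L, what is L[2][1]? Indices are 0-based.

L[2][1] = -2

Step 1: L[0][0] = √(9) = 3.
  L[1][0] = (-9) / L[0][0] = -3.
Step 2: L[1][1] = √(4) = 2.
  L[2][0] = (-6) / L[0][0] = -2.
  L[2][1] = (-4) / L[1][1] = -2.
Step 3: L[2][2] = √(4) = 2.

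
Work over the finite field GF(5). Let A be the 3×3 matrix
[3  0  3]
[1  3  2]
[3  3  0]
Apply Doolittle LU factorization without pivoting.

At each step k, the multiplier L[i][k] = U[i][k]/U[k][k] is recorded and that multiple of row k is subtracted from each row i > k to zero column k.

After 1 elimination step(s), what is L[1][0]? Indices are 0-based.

Step 1: pivot at (0,0) is 3.
  row1 ← row1 − (2)·row0  ⇒  L[1][0]=2, U row1=(0, 3, 1)
  row2 ← row2 − (1)·row0  ⇒  L[2][0]=1, U row2=(0, 3, 2)

L[1][0] = 2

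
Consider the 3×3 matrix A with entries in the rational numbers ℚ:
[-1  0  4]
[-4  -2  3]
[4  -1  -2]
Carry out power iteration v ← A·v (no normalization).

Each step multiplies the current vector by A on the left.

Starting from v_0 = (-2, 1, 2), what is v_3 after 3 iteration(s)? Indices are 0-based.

v_3 = (278, 616, -253)

v_0 = (-2, 1, 2).
v_1 = A·v_0 = (10, 12, -13).
v_2 = A·v_1 = (-62, -103, 54).
v_3 = A·v_2 = (278, 616, -253).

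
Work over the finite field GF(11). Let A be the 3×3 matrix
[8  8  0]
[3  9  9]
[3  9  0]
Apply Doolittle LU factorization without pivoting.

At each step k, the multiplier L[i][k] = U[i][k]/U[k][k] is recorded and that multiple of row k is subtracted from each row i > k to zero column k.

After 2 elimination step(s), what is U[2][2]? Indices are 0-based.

U[2][2] = 2

k=0: U[0][0]=8
  eliminate (1,0): mult=10, new row 1: (0, 6, 9); set L[1][0]=10
  eliminate (2,0): mult=10, new row 2: (0, 6, 0); set L[2][0]=10
k=1: U[1][1]=6
  eliminate (2,1): mult=1, new row 2: (0, 0, 2); set L[2][1]=1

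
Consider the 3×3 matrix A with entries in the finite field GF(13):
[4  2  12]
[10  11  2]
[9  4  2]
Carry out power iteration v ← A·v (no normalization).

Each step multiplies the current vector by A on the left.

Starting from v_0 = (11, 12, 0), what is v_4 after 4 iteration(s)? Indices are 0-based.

v_4 = (7, 10, 6)

v_0 = (11, 12, 0).
v_1 = A·v_0 = (3, 8, 4).
v_2 = A·v_1 = (11, 9, 2).
v_3 = A·v_2 = (8, 5, 9).
v_4 = A·v_3 = (7, 10, 6).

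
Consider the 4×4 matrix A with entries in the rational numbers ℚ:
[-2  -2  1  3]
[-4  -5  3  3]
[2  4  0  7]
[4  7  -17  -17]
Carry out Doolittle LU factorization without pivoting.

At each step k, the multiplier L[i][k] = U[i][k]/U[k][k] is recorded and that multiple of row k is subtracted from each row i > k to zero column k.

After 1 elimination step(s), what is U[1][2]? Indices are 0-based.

U[1][2] = 1

[col 0] pivot -2
  R1 -= 2*R0 → (0, -1, 1, -3)  (L[1][0] := 2)
  R2 -= -1*R0 → (0, 2, 1, 10)  (L[2][0] := -1)
  R3 -= -2*R0 → (0, 3, -15, -11)  (L[3][0] := -2)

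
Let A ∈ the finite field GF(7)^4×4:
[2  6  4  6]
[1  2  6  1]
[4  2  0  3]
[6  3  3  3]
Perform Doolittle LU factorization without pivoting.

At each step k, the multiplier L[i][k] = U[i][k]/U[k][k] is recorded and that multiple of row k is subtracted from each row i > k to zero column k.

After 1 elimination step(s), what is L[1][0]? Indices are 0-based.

k=0: U[0][0]=2
  eliminate (1,0): mult=4, new row 1: (0, 6, 4, 5); set L[1][0]=4
  eliminate (2,0): mult=2, new row 2: (0, 4, 6, 5); set L[2][0]=2
  eliminate (3,0): mult=3, new row 3: (0, 6, 5, 6); set L[3][0]=3

L[1][0] = 4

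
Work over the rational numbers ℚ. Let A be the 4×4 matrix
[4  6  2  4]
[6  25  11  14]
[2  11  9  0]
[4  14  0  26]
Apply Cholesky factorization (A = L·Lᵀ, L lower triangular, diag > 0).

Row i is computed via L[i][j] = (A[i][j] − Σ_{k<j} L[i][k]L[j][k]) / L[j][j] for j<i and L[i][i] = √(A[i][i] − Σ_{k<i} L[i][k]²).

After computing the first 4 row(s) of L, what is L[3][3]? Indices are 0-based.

L[3][3] = 3

Step 1: L[0][0] = √(4) = 2.
  L[1][0] = (6) / L[0][0] = 3.
Step 2: L[1][1] = √(16) = 4.
  L[2][0] = (2) / L[0][0] = 1.
  L[2][1] = (8) / L[1][1] = 2.
Step 3: L[2][2] = √(4) = 2.
  L[3][0] = (4) / L[0][0] = 2.
  L[3][1] = (8) / L[1][1] = 2.
  L[3][2] = (-6) / L[2][2] = -3.
Step 4: L[3][3] = √(9) = 3.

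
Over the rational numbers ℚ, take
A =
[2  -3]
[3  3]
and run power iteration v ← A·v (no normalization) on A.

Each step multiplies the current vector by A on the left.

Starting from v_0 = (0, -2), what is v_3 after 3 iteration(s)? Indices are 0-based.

v_0 = (0, -2).
v_1 = A·v_0 = (6, -6).
v_2 = A·v_1 = (30, 0).
v_3 = A·v_2 = (60, 90).

v_3 = (60, 90)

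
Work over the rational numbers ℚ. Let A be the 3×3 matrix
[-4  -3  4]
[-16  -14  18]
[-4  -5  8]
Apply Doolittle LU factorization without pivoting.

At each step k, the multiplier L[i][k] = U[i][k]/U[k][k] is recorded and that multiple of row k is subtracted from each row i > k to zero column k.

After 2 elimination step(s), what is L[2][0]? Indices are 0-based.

Step 1: pivot at (0,0) is -4.
  row1 ← row1 − (4)·row0  ⇒  L[1][0]=4, U row1=(0, -2, 2)
  row2 ← row2 − (1)·row0  ⇒  L[2][0]=1, U row2=(0, -2, 4)
Step 2: pivot at (1,1) is -2.
  row2 ← row2 − (1)·row1  ⇒  L[2][1]=1, U row2=(0, 0, 2)

L[2][0] = 1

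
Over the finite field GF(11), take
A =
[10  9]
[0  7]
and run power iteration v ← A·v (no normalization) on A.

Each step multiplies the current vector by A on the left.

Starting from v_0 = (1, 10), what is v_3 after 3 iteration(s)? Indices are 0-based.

v_0 = (1, 10).
v_1 = A·v_0 = (1, 4).
v_2 = A·v_1 = (2, 6).
v_3 = A·v_2 = (8, 9).

v_3 = (8, 9)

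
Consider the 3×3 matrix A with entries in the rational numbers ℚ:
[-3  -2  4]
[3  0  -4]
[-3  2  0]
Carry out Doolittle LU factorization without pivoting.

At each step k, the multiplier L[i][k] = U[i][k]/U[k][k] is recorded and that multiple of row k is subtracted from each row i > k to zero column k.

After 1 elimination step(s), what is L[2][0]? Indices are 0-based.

L[2][0] = 1

[col 0] pivot -3
  R1 -= -1*R0 → (0, -2, 0)  (L[1][0] := -1)
  R2 -= 1*R0 → (0, 4, -4)  (L[2][0] := 1)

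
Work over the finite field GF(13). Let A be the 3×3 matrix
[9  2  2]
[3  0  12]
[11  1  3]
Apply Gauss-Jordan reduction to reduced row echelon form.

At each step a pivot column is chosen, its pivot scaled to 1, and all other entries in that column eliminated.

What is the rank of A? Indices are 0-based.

[1] R0 /= 9  ⇒  (1, 6, 6)
     R1 -= 3·R0  ⇒  (0, 8, 7)
     R2 -= 11·R0  ⇒  (0, 0, 2)
[2] R1 /= 8  ⇒  (0, 1, 9)
     R0 -= 6·R1  ⇒  (1, 0, 4)
[3] R2 /= 2  ⇒  (0, 0, 1)
     R0 -= 4·R2  ⇒  (1, 0, 0)
     R1 -= 9·R2  ⇒  (0, 1, 0)

rank = 3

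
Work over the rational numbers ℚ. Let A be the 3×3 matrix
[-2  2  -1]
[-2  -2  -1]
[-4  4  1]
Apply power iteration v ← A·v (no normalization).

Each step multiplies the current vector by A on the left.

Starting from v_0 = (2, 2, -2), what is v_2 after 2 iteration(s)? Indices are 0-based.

v_0 = (2, 2, -2).
v_1 = A·v_0 = (2, -6, -2).
v_2 = A·v_1 = (-14, 10, -34).

v_2 = (-14, 10, -34)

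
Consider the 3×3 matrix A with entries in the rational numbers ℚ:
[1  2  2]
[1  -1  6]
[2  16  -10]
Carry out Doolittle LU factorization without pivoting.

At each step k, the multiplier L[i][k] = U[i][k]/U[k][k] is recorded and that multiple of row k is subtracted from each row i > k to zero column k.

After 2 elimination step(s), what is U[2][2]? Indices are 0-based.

U[2][2] = 2

k=0: U[0][0]=1
  eliminate (1,0): mult=1, new row 1: (0, -3, 4); set L[1][0]=1
  eliminate (2,0): mult=2, new row 2: (0, 12, -14); set L[2][0]=2
k=1: U[1][1]=-3
  eliminate (2,1): mult=-4, new row 2: (0, 0, 2); set L[2][1]=-4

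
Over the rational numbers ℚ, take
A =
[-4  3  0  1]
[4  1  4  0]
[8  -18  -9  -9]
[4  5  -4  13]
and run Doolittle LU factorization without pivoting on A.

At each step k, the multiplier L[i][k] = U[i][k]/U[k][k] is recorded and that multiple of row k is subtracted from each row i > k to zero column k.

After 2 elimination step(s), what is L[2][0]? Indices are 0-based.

k=0: U[0][0]=-4
  eliminate (1,0): mult=-1, new row 1: (0, 4, 4, 1); set L[1][0]=-1
  eliminate (2,0): mult=-2, new row 2: (0, -12, -9, -7); set L[2][0]=-2
  eliminate (3,0): mult=-1, new row 3: (0, 8, -4, 14); set L[3][0]=-1
k=1: U[1][1]=4
  eliminate (2,1): mult=-3, new row 2: (0, 0, 3, -4); set L[2][1]=-3
  eliminate (3,1): mult=2, new row 3: (0, 0, -12, 12); set L[3][1]=2

L[2][0] = -2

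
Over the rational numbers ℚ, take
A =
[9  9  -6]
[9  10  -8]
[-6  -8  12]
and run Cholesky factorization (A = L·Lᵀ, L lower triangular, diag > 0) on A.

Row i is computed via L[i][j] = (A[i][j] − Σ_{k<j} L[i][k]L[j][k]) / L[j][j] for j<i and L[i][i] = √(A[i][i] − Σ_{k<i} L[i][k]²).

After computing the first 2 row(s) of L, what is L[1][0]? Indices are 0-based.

Step 1: L[0][0] = √(9) = 3.
  L[1][0] = (9) / L[0][0] = 3.
Step 2: L[1][1] = √(1) = 1.

L[1][0] = 3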